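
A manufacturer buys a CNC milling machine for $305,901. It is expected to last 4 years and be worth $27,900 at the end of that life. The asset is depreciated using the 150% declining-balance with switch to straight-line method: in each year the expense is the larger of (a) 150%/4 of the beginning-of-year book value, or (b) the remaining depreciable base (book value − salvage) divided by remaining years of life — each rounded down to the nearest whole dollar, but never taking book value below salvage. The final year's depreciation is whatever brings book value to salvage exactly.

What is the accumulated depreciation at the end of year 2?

$186,407

Depreciable base = $305,901 − $27,900 = $278,001.
Year 1: DB = ⌊$305,901 × 150%/4⌋ = $114,712; SL = ⌊$278,001/4⌋ = $69,500 → take DB $114,712. Book value $191,189.
Year 2: DB = ⌊$191,189 × 150%/4⌋ = $71,695; SL = ⌊$163,289/3⌋ = $54,429 → take DB $71,695. Book value $119,494.
Accumulated through year 2 = $305,901 − $119,494 = $186,407.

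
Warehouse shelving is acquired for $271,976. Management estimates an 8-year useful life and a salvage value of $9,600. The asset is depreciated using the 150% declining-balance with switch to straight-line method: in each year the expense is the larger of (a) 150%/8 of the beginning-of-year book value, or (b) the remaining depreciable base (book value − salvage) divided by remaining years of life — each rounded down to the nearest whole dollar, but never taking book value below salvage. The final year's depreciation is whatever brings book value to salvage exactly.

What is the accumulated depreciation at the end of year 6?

Depreciable base = $271,976 − $9,600 = $262,376.
Year 1: DB = ⌊$271,976 × 150%/8⌋ = $50,995; SL = ⌊$262,376/8⌋ = $32,797 → take DB $50,995. Book value $220,981.
Year 2: DB = ⌊$220,981 × 150%/8⌋ = $41,433; SL = ⌊$211,381/7⌋ = $30,197 → take DB $41,433. Book value $179,548.
Year 3: DB = ⌊$179,548 × 150%/8⌋ = $33,665; SL = ⌊$169,948/6⌋ = $28,324 → take DB $33,665. Book value $145,883.
Year 4: DB = ⌊$145,883 × 150%/8⌋ = $27,353; SL = ⌊$136,283/5⌋ = $27,256 → take DB $27,353. Book value $118,530.
Year 5: DB = ⌊$118,530 × 150%/8⌋ = $22,224; SL = ⌊$108,930/4⌋ = $27,232 → take SL $27,232. Book value $91,298.
Year 6: DB = ⌊$91,298 × 150%/8⌋ = $17,118; SL = ⌊$81,698/3⌋ = $27,232 → take SL $27,232. Book value $64,066.
Accumulated through year 6 = $271,976 − $64,066 = $207,910.

$207,910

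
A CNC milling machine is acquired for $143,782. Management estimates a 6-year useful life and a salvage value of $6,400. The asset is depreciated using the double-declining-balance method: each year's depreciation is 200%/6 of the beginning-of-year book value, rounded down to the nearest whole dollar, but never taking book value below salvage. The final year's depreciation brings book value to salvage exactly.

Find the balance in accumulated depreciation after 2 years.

Depreciable base = $143,782 − $6,400 = $137,382.
Year 1: ⌊$143,782 × 200%/6⌋ = $47,927. Book value $95,855.
Year 2: ⌊$95,855 × 200%/6⌋ = $31,951. Book value $63,904.
Accumulated through year 2 = $143,782 − $63,904 = $79,878.

$79,878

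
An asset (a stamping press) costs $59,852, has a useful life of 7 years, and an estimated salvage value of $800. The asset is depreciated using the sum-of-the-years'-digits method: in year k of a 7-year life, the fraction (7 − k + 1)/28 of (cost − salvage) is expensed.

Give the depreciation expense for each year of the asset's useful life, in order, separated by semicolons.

Depreciable base = $59,852 − $800 = $59,052.
Sum of the years' digits = 7+6+5+4+3+2+1 = 28.
Year 1: $59,052 × 7/28 = $14,763. Book value $45,089.
Year 2: $59,052 × 6/28 = $12,654. Book value $32,435.
Year 3: $59,052 × 5/28 = $10,545. Book value $21,890.
Year 4: $59,052 × 4/28 = $8,436. Book value $13,454.
Year 5: $59,052 × 3/28 = $6,327. Book value $7,127.
Year 6: $59,052 × 2/28 = $4,218. Book value $2,909.
Year 7: $59,052 × 1/28 = $2,109. Book value $800.

$14,763; $12,654; $10,545; $8,436; $6,327; $4,218; $2,109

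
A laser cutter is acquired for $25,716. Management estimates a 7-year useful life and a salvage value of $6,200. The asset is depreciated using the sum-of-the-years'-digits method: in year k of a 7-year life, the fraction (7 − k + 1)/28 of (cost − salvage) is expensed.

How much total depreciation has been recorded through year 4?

$15,334

Depreciable base = $25,716 − $6,200 = $19,516.
Sum of the years' digits = 7+6+5+4+3+2+1 = 28.
Year 1: $19,516 × 7/28 = $4,879. Book value $20,837.
Year 2: $19,516 × 6/28 = $4,182. Book value $16,655.
Year 3: $19,516 × 5/28 = $3,485. Book value $13,170.
Year 4: $19,516 × 4/28 = $2,788. Book value $10,382.
Accumulated through year 4 = $25,716 − $10,382 = $15,334.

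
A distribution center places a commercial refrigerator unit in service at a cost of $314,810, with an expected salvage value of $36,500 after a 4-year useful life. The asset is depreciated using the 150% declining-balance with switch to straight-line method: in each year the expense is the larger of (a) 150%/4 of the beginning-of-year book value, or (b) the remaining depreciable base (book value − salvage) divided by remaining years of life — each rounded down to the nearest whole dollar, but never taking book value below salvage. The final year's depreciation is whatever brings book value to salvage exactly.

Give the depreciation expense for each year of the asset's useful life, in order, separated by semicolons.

$118,053; $73,783; $46,115; $40,359

Depreciable base = $314,810 − $36,500 = $278,310.
Year 1: DB = ⌊$314,810 × 150%/4⌋ = $118,053; SL = ⌊$278,310/4⌋ = $69,577 → take DB $118,053. Book value $196,757.
Year 2: DB = ⌊$196,757 × 150%/4⌋ = $73,783; SL = ⌊$160,257/3⌋ = $53,419 → take DB $73,783. Book value $122,974.
Year 3: DB = ⌊$122,974 × 150%/4⌋ = $46,115; SL = ⌊$86,474/2⌋ = $43,237 → take DB $46,115. Book value $76,859.
Year 4 (final): $76,859 − $36,500 = $40,359. Book value $36,500.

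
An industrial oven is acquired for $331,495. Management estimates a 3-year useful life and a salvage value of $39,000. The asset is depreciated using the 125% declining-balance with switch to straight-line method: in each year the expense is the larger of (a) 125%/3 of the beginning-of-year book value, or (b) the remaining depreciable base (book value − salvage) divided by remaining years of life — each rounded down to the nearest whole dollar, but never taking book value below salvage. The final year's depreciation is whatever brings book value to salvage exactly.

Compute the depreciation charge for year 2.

Depreciable base = $331,495 − $39,000 = $292,495.
Year 1: DB = ⌊$331,495 × 125%/3⌋ = $138,122; SL = ⌊$292,495/3⌋ = $97,498 → take DB $138,122. Book value $193,373.
Year 2: DB = ⌊$193,373 × 125%/3⌋ = $80,572; SL = ⌊$154,373/2⌋ = $77,186 → take DB $80,572. Book value $112,801.

$80,572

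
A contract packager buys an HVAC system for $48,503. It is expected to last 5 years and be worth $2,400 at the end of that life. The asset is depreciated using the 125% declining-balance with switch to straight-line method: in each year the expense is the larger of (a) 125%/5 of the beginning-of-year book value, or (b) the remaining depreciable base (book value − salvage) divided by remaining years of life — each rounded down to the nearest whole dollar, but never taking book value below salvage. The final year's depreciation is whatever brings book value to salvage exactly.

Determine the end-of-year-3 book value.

Depreciable base = $48,503 − $2,400 = $46,103.
Year 1: DB = ⌊$48,503 × 125%/5⌋ = $12,125; SL = ⌊$46,103/5⌋ = $9,220 → take DB $12,125. Book value $36,378.
Year 2: DB = ⌊$36,378 × 125%/5⌋ = $9,094; SL = ⌊$33,978/4⌋ = $8,494 → take DB $9,094. Book value $27,284.
Year 3: DB = ⌊$27,284 × 125%/5⌋ = $6,821; SL = ⌊$24,884/3⌋ = $8,294 → take SL $8,294. Book value $18,990.

$18,990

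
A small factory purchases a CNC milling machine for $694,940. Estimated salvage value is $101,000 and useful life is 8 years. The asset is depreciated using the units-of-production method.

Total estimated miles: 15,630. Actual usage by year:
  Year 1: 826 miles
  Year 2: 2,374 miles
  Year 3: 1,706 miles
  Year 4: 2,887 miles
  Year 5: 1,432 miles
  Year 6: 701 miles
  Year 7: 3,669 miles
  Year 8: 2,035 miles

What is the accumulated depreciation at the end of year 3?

Depreciable base = $694,940 − $101,000 = $593,940.
Rate = $593,940 / 15,630 miles = $38 per mile.
Year 1: 826 × $38 = $31,388. Book value $663,552.
Year 2: 2,374 × $38 = $90,212. Book value $573,340.
Year 3: 1,706 × $38 = $64,828. Book value $508,512.
Accumulated through year 3 = $694,940 − $508,512 = $186,428.

$186,428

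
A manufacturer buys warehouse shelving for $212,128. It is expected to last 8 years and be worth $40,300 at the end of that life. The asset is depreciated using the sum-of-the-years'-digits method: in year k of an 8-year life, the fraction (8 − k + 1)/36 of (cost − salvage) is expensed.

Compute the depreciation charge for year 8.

Depreciable base = $212,128 − $40,300 = $171,828.
Sum of the years' digits = 8+7+6+5+4+3+2+1 = 36.
Year 1: $171,828 × 8/36 = $38,184. Book value $173,944.
Year 2: $171,828 × 7/36 = $33,411. Book value $140,533.
Year 3: $171,828 × 6/36 = $28,638. Book value $111,895.
Year 4: $171,828 × 5/36 = $23,865. Book value $88,030.
Year 5: $171,828 × 4/36 = $19,092. Book value $68,938.
Year 6: $171,828 × 3/36 = $14,319. Book value $54,619.
Year 7: $171,828 × 2/36 = $9,546. Book value $45,073.
Year 8: $171,828 × 1/36 = $4,773. Book value $40,300.

$4,773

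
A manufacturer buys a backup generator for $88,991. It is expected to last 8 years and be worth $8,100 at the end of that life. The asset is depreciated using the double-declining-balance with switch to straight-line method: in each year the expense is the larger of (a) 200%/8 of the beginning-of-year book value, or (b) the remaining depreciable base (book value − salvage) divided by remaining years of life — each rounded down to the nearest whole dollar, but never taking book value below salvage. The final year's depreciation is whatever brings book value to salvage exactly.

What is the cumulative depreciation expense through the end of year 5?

$67,872

Depreciable base = $88,991 − $8,100 = $80,891.
Year 1: DB = ⌊$88,991 × 200%/8⌋ = $22,247; SL = ⌊$80,891/8⌋ = $10,111 → take DB $22,247. Book value $66,744.
Year 2: DB = ⌊$66,744 × 200%/8⌋ = $16,686; SL = ⌊$58,644/7⌋ = $8,377 → take DB $16,686. Book value $50,058.
Year 3: DB = ⌊$50,058 × 200%/8⌋ = $12,514; SL = ⌊$41,958/6⌋ = $6,993 → take DB $12,514. Book value $37,544.
Year 4: DB = ⌊$37,544 × 200%/8⌋ = $9,386; SL = ⌊$29,444/5⌋ = $5,888 → take DB $9,386. Book value $28,158.
Year 5: DB = ⌊$28,158 × 200%/8⌋ = $7,039; SL = ⌊$20,058/4⌋ = $5,014 → take DB $7,039. Book value $21,119.
Accumulated through year 5 = $88,991 − $21,119 = $67,872.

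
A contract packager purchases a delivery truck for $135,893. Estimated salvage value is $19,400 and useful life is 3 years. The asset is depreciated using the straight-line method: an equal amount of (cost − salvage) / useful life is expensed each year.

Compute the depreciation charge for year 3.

Depreciable base = $135,893 − $19,400 = $116,493.
Annual expense = $116,493 / 3 = $38,831.

$38,831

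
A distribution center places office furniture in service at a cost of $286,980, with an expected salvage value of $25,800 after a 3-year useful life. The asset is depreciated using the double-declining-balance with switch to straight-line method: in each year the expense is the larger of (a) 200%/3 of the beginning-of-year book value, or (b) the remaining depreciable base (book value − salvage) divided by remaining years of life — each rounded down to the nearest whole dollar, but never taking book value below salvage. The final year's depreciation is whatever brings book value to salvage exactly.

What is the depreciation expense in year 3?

Depreciable base = $286,980 − $25,800 = $261,180.
Year 1: DB = ⌊$286,980 × 200%/3⌋ = $191,320; SL = ⌊$261,180/3⌋ = $87,060 → take DB $191,320. Book value $95,660.
Year 2: DB = ⌊$95,660 × 200%/3⌋ = $63,773; SL = ⌊$69,860/2⌋ = $34,930 → take DB $63,773. Book value $31,887.
Year 3 (final): $31,887 − $25,800 = $6,087. Book value $25,800.

$6,087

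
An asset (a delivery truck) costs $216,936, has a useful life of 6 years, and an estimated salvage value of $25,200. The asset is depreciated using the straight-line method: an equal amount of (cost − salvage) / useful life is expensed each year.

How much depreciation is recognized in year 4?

Depreciable base = $216,936 − $25,200 = $191,736.
Annual expense = $191,736 / 6 = $31,956.

$31,956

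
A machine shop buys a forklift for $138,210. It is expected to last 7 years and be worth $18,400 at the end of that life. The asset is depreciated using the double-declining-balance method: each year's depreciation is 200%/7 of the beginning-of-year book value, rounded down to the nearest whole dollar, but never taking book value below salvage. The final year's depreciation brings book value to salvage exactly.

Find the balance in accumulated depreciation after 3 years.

Depreciable base = $138,210 − $18,400 = $119,810.
Year 1: ⌊$138,210 × 200%/7⌋ = $39,488. Book value $98,722.
Year 2: ⌊$98,722 × 200%/7⌋ = $28,206. Book value $70,516.
Year 3: ⌊$70,516 × 200%/7⌋ = $20,147. Book value $50,369.
Accumulated through year 3 = $138,210 − $50,369 = $87,841.

$87,841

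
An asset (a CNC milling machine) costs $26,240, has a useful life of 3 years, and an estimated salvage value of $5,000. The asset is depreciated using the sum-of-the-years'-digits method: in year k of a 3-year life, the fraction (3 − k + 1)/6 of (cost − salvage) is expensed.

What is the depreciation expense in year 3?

$3,540

Depreciable base = $26,240 − $5,000 = $21,240.
Sum of the years' digits = 3+2+1 = 6.
Year 1: $21,240 × 3/6 = $10,620. Book value $15,620.
Year 2: $21,240 × 2/6 = $7,080. Book value $8,540.
Year 3: $21,240 × 1/6 = $3,540. Book value $5,000.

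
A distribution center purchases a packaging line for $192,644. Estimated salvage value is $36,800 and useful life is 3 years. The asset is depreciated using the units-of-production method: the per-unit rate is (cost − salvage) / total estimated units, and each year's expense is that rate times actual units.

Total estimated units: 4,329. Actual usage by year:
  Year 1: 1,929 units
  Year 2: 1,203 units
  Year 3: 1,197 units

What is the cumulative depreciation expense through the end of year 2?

$112,752

Depreciable base = $192,644 − $36,800 = $155,844.
Rate = $155,844 / 4,329 units = $36 per unit.
Year 1: 1,929 × $36 = $69,444. Book value $123,200.
Year 2: 1,203 × $36 = $43,308. Book value $79,892.
Accumulated through year 2 = $192,644 − $79,892 = $112,752.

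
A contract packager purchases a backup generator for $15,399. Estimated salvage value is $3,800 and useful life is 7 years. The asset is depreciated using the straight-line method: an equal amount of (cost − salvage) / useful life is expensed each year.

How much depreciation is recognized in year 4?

$1,657

Depreciable base = $15,399 − $3,800 = $11,599.
Annual expense = $11,599 / 7 = $1,657.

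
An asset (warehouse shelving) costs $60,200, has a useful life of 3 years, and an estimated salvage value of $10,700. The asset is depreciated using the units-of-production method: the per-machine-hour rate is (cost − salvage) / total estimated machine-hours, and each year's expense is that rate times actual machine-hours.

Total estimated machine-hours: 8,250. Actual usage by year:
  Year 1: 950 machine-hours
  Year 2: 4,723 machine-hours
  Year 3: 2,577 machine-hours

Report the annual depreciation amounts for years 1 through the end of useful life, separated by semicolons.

$5,700; $28,338; $15,462

Depreciable base = $60,200 − $10,700 = $49,500.
Rate = $49,500 / 8,250 machine-hours = $6 per machine-hour.
Year 1: 950 × $6 = $5,700. Book value $54,500.
Year 2: 4,723 × $6 = $28,338. Book value $26,162.
Year 3: 2,577 × $6 = $15,462. Book value $10,700.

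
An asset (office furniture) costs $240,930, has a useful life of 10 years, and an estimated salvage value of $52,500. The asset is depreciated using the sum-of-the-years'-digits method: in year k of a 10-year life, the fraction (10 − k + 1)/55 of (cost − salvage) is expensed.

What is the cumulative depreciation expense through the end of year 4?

Depreciable base = $240,930 − $52,500 = $188,430.
Sum of the years' digits = 10+9+8+7+6+5+4+3+2+1 = 55.
Year 1: $188,430 × 10/55 = $34,260. Book value $206,670.
Year 2: $188,430 × 9/55 = $30,834. Book value $175,836.
Year 3: $188,430 × 8/55 = $27,408. Book value $148,428.
Year 4: $188,430 × 7/55 = $23,982. Book value $124,446.
Accumulated through year 4 = $240,930 − $124,446 = $116,484.

$116,484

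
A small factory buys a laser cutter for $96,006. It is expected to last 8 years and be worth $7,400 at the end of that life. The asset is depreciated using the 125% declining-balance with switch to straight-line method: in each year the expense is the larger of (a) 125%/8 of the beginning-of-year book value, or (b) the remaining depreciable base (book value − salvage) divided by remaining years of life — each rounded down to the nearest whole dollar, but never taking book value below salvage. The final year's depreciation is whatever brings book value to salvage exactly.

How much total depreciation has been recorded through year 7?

$78,552

Depreciable base = $96,006 − $7,400 = $88,606.
Year 1: DB = ⌊$96,006 × 125%/8⌋ = $15,000; SL = ⌊$88,606/8⌋ = $11,075 → take DB $15,000. Book value $81,006.
Year 2: DB = ⌊$81,006 × 125%/8⌋ = $12,657; SL = ⌊$73,606/7⌋ = $10,515 → take DB $12,657. Book value $68,349.
Year 3: DB = ⌊$68,349 × 125%/8⌋ = $10,679; SL = ⌊$60,949/6⌋ = $10,158 → take DB $10,679. Book value $57,670.
Year 4: DB = ⌊$57,670 × 125%/8⌋ = $9,010; SL = ⌊$50,270/5⌋ = $10,054 → take SL $10,054. Book value $47,616.
Year 5: DB = ⌊$47,616 × 125%/8⌋ = $7,440; SL = ⌊$40,216/4⌋ = $10,054 → take SL $10,054. Book value $37,562.
Year 6: DB = ⌊$37,562 × 125%/8⌋ = $5,869; SL = ⌊$30,162/3⌋ = $10,054 → take SL $10,054. Book value $27,508.
Year 7: DB = ⌊$27,508 × 125%/8⌋ = $4,298; SL = ⌊$20,108/2⌋ = $10,054 → take SL $10,054. Book value $17,454.
Accumulated through year 7 = $96,006 − $17,454 = $78,552.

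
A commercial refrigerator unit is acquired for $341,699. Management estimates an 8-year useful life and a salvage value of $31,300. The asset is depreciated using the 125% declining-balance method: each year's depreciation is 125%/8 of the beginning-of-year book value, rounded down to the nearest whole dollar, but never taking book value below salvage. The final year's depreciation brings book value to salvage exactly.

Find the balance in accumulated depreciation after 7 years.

Depreciable base = $341,699 − $31,300 = $310,399.
Year 1: ⌊$341,699 × 125%/8⌋ = $53,390. Book value $288,309.
Year 2: ⌊$288,309 × 125%/8⌋ = $45,048. Book value $243,261.
Year 3: ⌊$243,261 × 125%/8⌋ = $38,009. Book value $205,252.
Year 4: ⌊$205,252 × 125%/8⌋ = $32,070. Book value $173,182.
Year 5: ⌊$173,182 × 125%/8⌋ = $27,059. Book value $146,123.
Year 6: ⌊$146,123 × 125%/8⌋ = $22,831. Book value $123,292.
Year 7: ⌊$123,292 × 125%/8⌋ = $19,264. Book value $104,028.
Accumulated through year 7 = $341,699 − $104,028 = $237,671.

$237,671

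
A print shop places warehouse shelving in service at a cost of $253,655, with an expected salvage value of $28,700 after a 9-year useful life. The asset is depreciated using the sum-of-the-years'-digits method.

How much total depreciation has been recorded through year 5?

$174,965

Depreciable base = $253,655 − $28,700 = $224,955.
Sum of the years' digits = 9+8+7+6+5+4+3+2+1 = 45.
Year 1: $224,955 × 9/45 = $44,991. Book value $208,664.
Year 2: $224,955 × 8/45 = $39,992. Book value $168,672.
Year 3: $224,955 × 7/45 = $34,993. Book value $133,679.
Year 4: $224,955 × 6/45 = $29,994. Book value $103,685.
Year 5: $224,955 × 5/45 = $24,995. Book value $78,690.
Accumulated through year 5 = $253,655 − $78,690 = $174,965.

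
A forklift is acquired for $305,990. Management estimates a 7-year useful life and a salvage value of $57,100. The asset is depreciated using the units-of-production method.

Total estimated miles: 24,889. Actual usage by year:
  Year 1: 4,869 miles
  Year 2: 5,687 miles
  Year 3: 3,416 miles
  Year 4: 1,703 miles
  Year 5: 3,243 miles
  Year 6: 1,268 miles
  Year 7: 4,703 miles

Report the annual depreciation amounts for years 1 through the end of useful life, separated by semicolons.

$48,690; $56,870; $34,160; $17,030; $32,430; $12,680; $47,030

Depreciable base = $305,990 − $57,100 = $248,890.
Rate = $248,890 / 24,889 miles = $10 per mile.
Year 1: 4,869 × $10 = $48,690. Book value $257,300.
Year 2: 5,687 × $10 = $56,870. Book value $200,430.
Year 3: 3,416 × $10 = $34,160. Book value $166,270.
Year 4: 1,703 × $10 = $17,030. Book value $149,240.
Year 5: 3,243 × $10 = $32,430. Book value $116,810.
Year 6: 1,268 × $10 = $12,680. Book value $104,130.
Year 7: 4,703 × $10 = $47,030. Book value $57,100.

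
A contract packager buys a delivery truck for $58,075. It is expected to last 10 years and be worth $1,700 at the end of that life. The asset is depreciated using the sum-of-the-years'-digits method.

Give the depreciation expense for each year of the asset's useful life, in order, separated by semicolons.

Depreciable base = $58,075 − $1,700 = $56,375.
Sum of the years' digits = 10+9+8+7+6+5+4+3+2+1 = 55.
Year 1: $56,375 × 10/55 = $10,250. Book value $47,825.
Year 2: $56,375 × 9/55 = $9,225. Book value $38,600.
Year 3: $56,375 × 8/55 = $8,200. Book value $30,400.
Year 4: $56,375 × 7/55 = $7,175. Book value $23,225.
Year 5: $56,375 × 6/55 = $6,150. Book value $17,075.
Year 6: $56,375 × 5/55 = $5,125. Book value $11,950.
Year 7: $56,375 × 4/55 = $4,100. Book value $7,850.
Year 8: $56,375 × 3/55 = $3,075. Book value $4,775.
Year 9: $56,375 × 2/55 = $2,050. Book value $2,725.
Year 10: $56,375 × 1/55 = $1,025. Book value $1,700.

$10,250; $9,225; $8,200; $7,175; $6,150; $5,125; $4,100; $3,075; $2,050; $1,025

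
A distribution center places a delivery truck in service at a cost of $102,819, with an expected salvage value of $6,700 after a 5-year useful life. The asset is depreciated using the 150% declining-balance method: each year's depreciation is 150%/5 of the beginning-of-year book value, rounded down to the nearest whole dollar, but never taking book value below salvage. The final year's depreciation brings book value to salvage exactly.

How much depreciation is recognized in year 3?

$15,114

Depreciable base = $102,819 − $6,700 = $96,119.
Year 1: ⌊$102,819 × 150%/5⌋ = $30,845. Book value $71,974.
Year 2: ⌊$71,974 × 150%/5⌋ = $21,592. Book value $50,382.
Year 3: ⌊$50,382 × 150%/5⌋ = $15,114. Book value $35,268.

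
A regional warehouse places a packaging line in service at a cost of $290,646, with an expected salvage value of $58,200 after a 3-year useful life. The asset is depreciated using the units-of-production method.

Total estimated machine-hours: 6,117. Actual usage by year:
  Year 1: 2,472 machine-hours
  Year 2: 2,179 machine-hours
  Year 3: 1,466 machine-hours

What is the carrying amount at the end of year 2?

$113,908

Depreciable base = $290,646 − $58,200 = $232,446.
Rate = $232,446 / 6,117 machine-hours = $38 per machine-hour.
Year 1: 2,472 × $38 = $93,936. Book value $196,710.
Year 2: 2,179 × $38 = $82,802. Book value $113,908.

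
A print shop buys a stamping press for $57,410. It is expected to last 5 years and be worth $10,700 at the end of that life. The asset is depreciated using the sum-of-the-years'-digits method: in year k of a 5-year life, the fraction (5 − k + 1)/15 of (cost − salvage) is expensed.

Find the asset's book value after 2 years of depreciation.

$29,384

Depreciable base = $57,410 − $10,700 = $46,710.
Sum of the years' digits = 5+4+3+2+1 = 15.
Year 1: $46,710 × 5/15 = $15,570. Book value $41,840.
Year 2: $46,710 × 4/15 = $12,456. Book value $29,384.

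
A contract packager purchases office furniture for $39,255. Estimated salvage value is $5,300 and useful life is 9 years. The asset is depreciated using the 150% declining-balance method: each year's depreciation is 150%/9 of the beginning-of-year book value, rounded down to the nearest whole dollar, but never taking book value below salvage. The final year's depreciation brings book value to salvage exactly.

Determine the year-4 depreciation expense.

Depreciable base = $39,255 − $5,300 = $33,955.
Year 1: ⌊$39,255 × 150%/9⌋ = $6,542. Book value $32,713.
Year 2: ⌊$32,713 × 150%/9⌋ = $5,452. Book value $27,261.
Year 3: ⌊$27,261 × 150%/9⌋ = $4,543. Book value $22,718.
Year 4: ⌊$22,718 × 150%/9⌋ = $3,786. Book value $18,932.

$3,786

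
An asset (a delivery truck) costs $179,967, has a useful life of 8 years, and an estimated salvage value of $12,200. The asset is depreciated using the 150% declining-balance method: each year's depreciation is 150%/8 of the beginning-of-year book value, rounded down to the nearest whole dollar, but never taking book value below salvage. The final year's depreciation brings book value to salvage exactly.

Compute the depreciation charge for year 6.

Depreciable base = $179,967 − $12,200 = $167,767.
Year 1: ⌊$179,967 × 150%/8⌋ = $33,743. Book value $146,224.
Year 2: ⌊$146,224 × 150%/8⌋ = $27,417. Book value $118,807.
Year 3: ⌊$118,807 × 150%/8⌋ = $22,276. Book value $96,531.
Year 4: ⌊$96,531 × 150%/8⌋ = $18,099. Book value $78,432.
Year 5: ⌊$78,432 × 150%/8⌋ = $14,706. Book value $63,726.
Year 6: ⌊$63,726 × 150%/8⌋ = $11,948. Book value $51,778.

$11,948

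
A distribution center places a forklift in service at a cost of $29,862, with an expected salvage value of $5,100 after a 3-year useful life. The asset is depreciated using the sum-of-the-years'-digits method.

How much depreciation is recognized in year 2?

$8,254

Depreciable base = $29,862 − $5,100 = $24,762.
Sum of the years' digits = 3+2+1 = 6.
Year 1: $24,762 × 3/6 = $12,381. Book value $17,481.
Year 2: $24,762 × 2/6 = $8,254. Book value $9,227.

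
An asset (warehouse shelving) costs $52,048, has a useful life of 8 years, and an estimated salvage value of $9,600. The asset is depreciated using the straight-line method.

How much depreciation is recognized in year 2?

Depreciable base = $52,048 − $9,600 = $42,448.
Annual expense = $42,448 / 8 = $5,306.

$5,306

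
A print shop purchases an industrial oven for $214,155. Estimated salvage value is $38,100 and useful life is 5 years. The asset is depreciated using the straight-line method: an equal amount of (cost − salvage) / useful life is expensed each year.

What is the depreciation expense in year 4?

Depreciable base = $214,155 − $38,100 = $176,055.
Annual expense = $176,055 / 5 = $35,211.

$35,211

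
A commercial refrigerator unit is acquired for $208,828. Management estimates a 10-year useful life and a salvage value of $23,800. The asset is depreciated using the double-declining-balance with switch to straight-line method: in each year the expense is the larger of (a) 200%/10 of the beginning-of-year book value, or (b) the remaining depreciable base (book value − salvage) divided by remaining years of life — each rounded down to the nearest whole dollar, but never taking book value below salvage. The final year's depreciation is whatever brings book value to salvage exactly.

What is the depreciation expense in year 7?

Depreciable base = $208,828 − $23,800 = $185,028.
Year 1: DB = ⌊$208,828 × 200%/10⌋ = $41,765; SL = ⌊$185,028/10⌋ = $18,502 → take DB $41,765. Book value $167,063.
Year 2: DB = ⌊$167,063 × 200%/10⌋ = $33,412; SL = ⌊$143,263/9⌋ = $15,918 → take DB $33,412. Book value $133,651.
Year 3: DB = ⌊$133,651 × 200%/10⌋ = $26,730; SL = ⌊$109,851/8⌋ = $13,731 → take DB $26,730. Book value $106,921.
Year 4: DB = ⌊$106,921 × 200%/10⌋ = $21,384; SL = ⌊$83,121/7⌋ = $11,874 → take DB $21,384. Book value $85,537.
Year 5: DB = ⌊$85,537 × 200%/10⌋ = $17,107; SL = ⌊$61,737/6⌋ = $10,289 → take DB $17,107. Book value $68,430.
Year 6: DB = ⌊$68,430 × 200%/10⌋ = $13,686; SL = ⌊$44,630/5⌋ = $8,926 → take DB $13,686. Book value $54,744.
Year 7: DB = ⌊$54,744 × 200%/10⌋ = $10,948; SL = ⌊$30,944/4⌋ = $7,736 → take DB $10,948. Book value $43,796.

$10,948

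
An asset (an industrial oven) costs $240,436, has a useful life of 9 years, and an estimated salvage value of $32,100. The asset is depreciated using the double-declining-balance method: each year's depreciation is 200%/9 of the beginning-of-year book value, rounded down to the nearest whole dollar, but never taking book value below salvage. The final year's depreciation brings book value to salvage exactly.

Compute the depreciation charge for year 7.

$11,828

Depreciable base = $240,436 − $32,100 = $208,336.
Year 1: ⌊$240,436 × 200%/9⌋ = $53,430. Book value $187,006.
Year 2: ⌊$187,006 × 200%/9⌋ = $41,556. Book value $145,450.
Year 3: ⌊$145,450 × 200%/9⌋ = $32,322. Book value $113,128.
Year 4: ⌊$113,128 × 200%/9⌋ = $25,139. Book value $87,989.
Year 5: ⌊$87,989 × 200%/9⌋ = $19,553. Book value $68,436.
Year 6: ⌊$68,436 × 200%/9⌋ = $15,208. Book value $53,228.
Year 7: ⌊$53,228 × 200%/9⌋ = $11,828. Book value $41,400.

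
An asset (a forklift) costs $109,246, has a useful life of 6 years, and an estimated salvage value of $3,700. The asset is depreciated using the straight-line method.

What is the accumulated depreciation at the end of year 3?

$52,773

Depreciable base = $109,246 − $3,700 = $105,546.
Annual expense = $105,546 / 6 = $17,591.
End of year 1: book value $91,655.
End of year 2: book value $74,064.
End of year 3: book value $56,473.
Accumulated through year 3 = $109,246 − $56,473 = $52,773.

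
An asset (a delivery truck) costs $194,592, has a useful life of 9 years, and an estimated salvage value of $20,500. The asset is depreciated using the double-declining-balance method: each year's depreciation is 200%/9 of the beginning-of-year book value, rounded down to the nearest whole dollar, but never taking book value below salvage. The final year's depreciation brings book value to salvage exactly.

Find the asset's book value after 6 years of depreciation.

$43,080

Depreciable base = $194,592 − $20,500 = $174,092.
Year 1: ⌊$194,592 × 200%/9⌋ = $43,242. Book value $151,350.
Year 2: ⌊$151,350 × 200%/9⌋ = $33,633. Book value $117,717.
Year 3: ⌊$117,717 × 200%/9⌋ = $26,159. Book value $91,558.
Year 4: ⌊$91,558 × 200%/9⌋ = $20,346. Book value $71,212.
Year 5: ⌊$71,212 × 200%/9⌋ = $15,824. Book value $55,388.
Year 6: ⌊$55,388 × 200%/9⌋ = $12,308. Book value $43,080.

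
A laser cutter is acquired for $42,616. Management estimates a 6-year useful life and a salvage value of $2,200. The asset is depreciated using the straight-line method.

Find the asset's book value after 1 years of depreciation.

$35,880

Depreciable base = $42,616 − $2,200 = $40,416.
Annual expense = $40,416 / 6 = $6,736.
End of year 1: book value $35,880.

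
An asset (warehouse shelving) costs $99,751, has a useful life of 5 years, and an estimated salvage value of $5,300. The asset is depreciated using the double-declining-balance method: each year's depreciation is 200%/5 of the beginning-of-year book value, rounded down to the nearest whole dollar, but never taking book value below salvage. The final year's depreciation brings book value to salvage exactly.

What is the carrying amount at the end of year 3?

$21,547

Depreciable base = $99,751 − $5,300 = $94,451.
Year 1: ⌊$99,751 × 200%/5⌋ = $39,900. Book value $59,851.
Year 2: ⌊$59,851 × 200%/5⌋ = $23,940. Book value $35,911.
Year 3: ⌊$35,911 × 200%/5⌋ = $14,364. Book value $21,547.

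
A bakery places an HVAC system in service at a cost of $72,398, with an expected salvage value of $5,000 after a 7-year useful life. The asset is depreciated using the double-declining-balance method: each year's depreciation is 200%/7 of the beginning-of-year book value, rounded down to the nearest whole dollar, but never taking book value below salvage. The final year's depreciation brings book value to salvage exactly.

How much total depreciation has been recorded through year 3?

Depreciable base = $72,398 − $5,000 = $67,398.
Year 1: ⌊$72,398 × 200%/7⌋ = $20,685. Book value $51,713.
Year 2: ⌊$51,713 × 200%/7⌋ = $14,775. Book value $36,938.
Year 3: ⌊$36,938 × 200%/7⌋ = $10,553. Book value $26,385.
Accumulated through year 3 = $72,398 − $26,385 = $46,013.

$46,013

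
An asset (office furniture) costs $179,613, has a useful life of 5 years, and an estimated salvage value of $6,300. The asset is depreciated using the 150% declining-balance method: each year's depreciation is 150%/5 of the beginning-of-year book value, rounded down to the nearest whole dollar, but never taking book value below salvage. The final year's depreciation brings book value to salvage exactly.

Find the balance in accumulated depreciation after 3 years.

Depreciable base = $179,613 − $6,300 = $173,313.
Year 1: ⌊$179,613 × 150%/5⌋ = $53,883. Book value $125,730.
Year 2: ⌊$125,730 × 150%/5⌋ = $37,719. Book value $88,011.
Year 3: ⌊$88,011 × 150%/5⌋ = $26,403. Book value $61,608.
Accumulated through year 3 = $179,613 − $61,608 = $118,005.

$118,005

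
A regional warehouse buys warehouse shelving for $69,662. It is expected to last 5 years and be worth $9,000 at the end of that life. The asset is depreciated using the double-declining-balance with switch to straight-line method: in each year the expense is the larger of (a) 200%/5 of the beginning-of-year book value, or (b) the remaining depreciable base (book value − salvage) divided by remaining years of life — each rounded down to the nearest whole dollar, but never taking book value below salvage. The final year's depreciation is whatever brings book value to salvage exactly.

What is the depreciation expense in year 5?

$29

Depreciable base = $69,662 − $9,000 = $60,662.
Year 1: DB = ⌊$69,662 × 200%/5⌋ = $27,864; SL = ⌊$60,662/5⌋ = $12,132 → take DB $27,864. Book value $41,798.
Year 2: DB = ⌊$41,798 × 200%/5⌋ = $16,719; SL = ⌊$32,798/4⌋ = $8,199 → take DB $16,719. Book value $25,079.
Year 3: DB = ⌊$25,079 × 200%/5⌋ = $10,031; SL = ⌊$16,079/3⌋ = $5,359 → take DB $10,031. Book value $15,048.
Year 4: DB = ⌊$15,048 × 200%/5⌋ = $6,019; SL = ⌊$6,048/2⌋ = $3,024 → take DB $6,019. Book value $9,029.
Year 5 (final): $9,029 − $9,000 = $29. Book value $9,000.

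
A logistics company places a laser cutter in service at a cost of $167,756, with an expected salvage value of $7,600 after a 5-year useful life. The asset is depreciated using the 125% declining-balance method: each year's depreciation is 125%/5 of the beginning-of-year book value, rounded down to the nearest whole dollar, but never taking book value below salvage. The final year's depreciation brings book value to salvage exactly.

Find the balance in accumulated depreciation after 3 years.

Depreciable base = $167,756 − $7,600 = $160,156.
Year 1: ⌊$167,756 × 125%/5⌋ = $41,939. Book value $125,817.
Year 2: ⌊$125,817 × 125%/5⌋ = $31,454. Book value $94,363.
Year 3: ⌊$94,363 × 125%/5⌋ = $23,590. Book value $70,773.
Accumulated through year 3 = $167,756 − $70,773 = $96,983.

$96,983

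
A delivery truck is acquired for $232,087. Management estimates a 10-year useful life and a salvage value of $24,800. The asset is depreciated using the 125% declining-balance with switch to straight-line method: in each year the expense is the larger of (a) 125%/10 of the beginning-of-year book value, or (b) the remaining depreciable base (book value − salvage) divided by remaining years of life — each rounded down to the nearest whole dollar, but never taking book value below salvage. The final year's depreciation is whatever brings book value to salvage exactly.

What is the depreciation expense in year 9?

$18,541

Depreciable base = $232,087 − $24,800 = $207,287.
Year 1: DB = ⌊$232,087 × 125%/10⌋ = $29,010; SL = ⌊$207,287/10⌋ = $20,728 → take DB $29,010. Book value $203,077.
Year 2: DB = ⌊$203,077 × 125%/10⌋ = $25,384; SL = ⌊$178,277/9⌋ = $19,808 → take DB $25,384. Book value $177,693.
Year 3: DB = ⌊$177,693 × 125%/10⌋ = $22,211; SL = ⌊$152,893/8⌋ = $19,111 → take DB $22,211. Book value $155,482.
Year 4: DB = ⌊$155,482 × 125%/10⌋ = $19,435; SL = ⌊$130,682/7⌋ = $18,668 → take DB $19,435. Book value $136,047.
Year 5: DB = ⌊$136,047 × 125%/10⌋ = $17,005; SL = ⌊$111,247/6⌋ = $18,541 → take SL $18,541. Book value $117,506.
Year 6: DB = ⌊$117,506 × 125%/10⌋ = $14,688; SL = ⌊$92,706/5⌋ = $18,541 → take SL $18,541. Book value $98,965.
Year 7: DB = ⌊$98,965 × 125%/10⌋ = $12,370; SL = ⌊$74,165/4⌋ = $18,541 → take SL $18,541. Book value $80,424.
Year 8: DB = ⌊$80,424 × 125%/10⌋ = $10,053; SL = ⌊$55,624/3⌋ = $18,541 → take SL $18,541. Book value $61,883.
Year 9: DB = ⌊$61,883 × 125%/10⌋ = $7,735; SL = ⌊$37,083/2⌋ = $18,541 → take SL $18,541. Book value $43,342.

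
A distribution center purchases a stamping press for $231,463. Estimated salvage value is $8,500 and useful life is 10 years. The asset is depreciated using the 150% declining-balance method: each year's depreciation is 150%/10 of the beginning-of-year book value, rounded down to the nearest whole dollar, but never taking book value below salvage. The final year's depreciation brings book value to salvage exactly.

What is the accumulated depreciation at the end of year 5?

$128,760

Depreciable base = $231,463 − $8,500 = $222,963.
Year 1: ⌊$231,463 × 150%/10⌋ = $34,719. Book value $196,744.
Year 2: ⌊$196,744 × 150%/10⌋ = $29,511. Book value $167,233.
Year 3: ⌊$167,233 × 150%/10⌋ = $25,084. Book value $142,149.
Year 4: ⌊$142,149 × 150%/10⌋ = $21,322. Book value $120,827.
Year 5: ⌊$120,827 × 150%/10⌋ = $18,124. Book value $102,703.
Accumulated through year 5 = $231,463 − $102,703 = $128,760.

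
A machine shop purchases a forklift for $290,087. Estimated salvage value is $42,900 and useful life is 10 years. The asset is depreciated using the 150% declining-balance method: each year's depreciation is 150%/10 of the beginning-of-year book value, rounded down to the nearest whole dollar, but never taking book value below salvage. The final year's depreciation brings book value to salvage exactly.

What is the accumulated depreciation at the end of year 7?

Depreciable base = $290,087 − $42,900 = $247,187.
Year 1: ⌊$290,087 × 150%/10⌋ = $43,513. Book value $246,574.
Year 2: ⌊$246,574 × 150%/10⌋ = $36,986. Book value $209,588.
Year 3: ⌊$209,588 × 150%/10⌋ = $31,438. Book value $178,150.
Year 4: ⌊$178,150 × 150%/10⌋ = $26,722. Book value $151,428.
Year 5: ⌊$151,428 × 150%/10⌋ = $22,714. Book value $128,714.
Year 6: ⌊$128,714 × 150%/10⌋ = $19,307. Book value $109,407.
Year 7: ⌊$109,407 × 150%/10⌋ = $16,411. Book value $92,996.
Accumulated through year 7 = $290,087 − $92,996 = $197,091.

$197,091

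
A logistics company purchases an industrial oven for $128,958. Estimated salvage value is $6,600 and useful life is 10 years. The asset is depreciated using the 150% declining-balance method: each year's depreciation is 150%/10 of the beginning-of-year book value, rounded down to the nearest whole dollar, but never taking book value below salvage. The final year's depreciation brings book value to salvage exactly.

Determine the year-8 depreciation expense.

Depreciable base = $128,958 − $6,600 = $122,358.
Year 1: ⌊$128,958 × 150%/10⌋ = $19,343. Book value $109,615.
Year 2: ⌊$109,615 × 150%/10⌋ = $16,442. Book value $93,173.
Year 3: ⌊$93,173 × 150%/10⌋ = $13,975. Book value $79,198.
Year 4: ⌊$79,198 × 150%/10⌋ = $11,879. Book value $67,319.
Year 5: ⌊$67,319 × 150%/10⌋ = $10,097. Book value $57,222.
Year 6: ⌊$57,222 × 150%/10⌋ = $8,583. Book value $48,639.
Year 7: ⌊$48,639 × 150%/10⌋ = $7,295. Book value $41,344.
Year 8: ⌊$41,344 × 150%/10⌋ = $6,201. Book value $35,143.

$6,201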